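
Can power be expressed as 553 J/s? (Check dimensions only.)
Yes

power has SI base units: kg * m^2 / s^3
J/s reduces to the same SI base units, so it is a valid unit for power.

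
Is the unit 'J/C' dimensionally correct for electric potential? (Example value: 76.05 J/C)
Yes

electric potential has SI base units: kg * m^2 / (A * s^3)
J/C reduces to the same SI base units, so it is a valid unit for electric potential.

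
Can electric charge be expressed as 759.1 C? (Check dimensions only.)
Yes

electric charge has SI base units: A * s
C reduces to the same SI base units, so it is a valid unit for electric charge.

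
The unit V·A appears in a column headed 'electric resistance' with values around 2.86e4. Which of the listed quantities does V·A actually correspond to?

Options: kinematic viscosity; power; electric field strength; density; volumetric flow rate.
power

electric resistance should have units dimensionally equivalent to kg * m^2 / (A^2 * s^3) (e.g. Ω).
The given unit 'V·A' reduces to kg * m^2 / s^3. Of the listed options, that is the dimensionality of power.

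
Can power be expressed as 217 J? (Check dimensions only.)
No

power has SI base units: kg * m^2 / s^3
J does NOT reduce to kg * m^2 / s^3; a valid unit for power would be e.g. W.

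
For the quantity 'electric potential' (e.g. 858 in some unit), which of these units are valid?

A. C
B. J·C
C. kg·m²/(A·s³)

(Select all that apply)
C

electric potential has SI base units: kg * m^2 / (A * s^3)

Checking each option against kg * m^2 / (A * s^3):
  A. C: ✗ does not match
  B. J·C: ✗ does not match
  C. kg·m²/(A·s³): ✓ matches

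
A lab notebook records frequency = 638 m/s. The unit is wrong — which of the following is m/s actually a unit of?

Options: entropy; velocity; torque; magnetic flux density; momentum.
velocity

frequency should have units dimensionally equivalent to 1 / s (e.g. Hz).
The given unit 'm/s' reduces to m / s. Of the listed options, that is the dimensionality of velocity.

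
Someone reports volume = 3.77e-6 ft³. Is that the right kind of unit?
Yes

volume has SI base units: m^3
ft³ reduces to the same SI base units, so it is a valid unit for volume.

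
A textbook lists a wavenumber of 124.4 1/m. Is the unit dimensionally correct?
Yes

wavenumber has SI base units: 1 / m
1/m reduces to the same SI base units, so it is a valid unit for wavenumber.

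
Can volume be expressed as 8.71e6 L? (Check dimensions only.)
Yes

volume has SI base units: m^3
L reduces to the same SI base units, so it is a valid unit for volume.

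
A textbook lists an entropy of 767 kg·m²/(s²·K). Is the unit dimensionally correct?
Yes

entropy has SI base units: kg * m^2 / (s^2 * K)
kg·m²/(s²·K) reduces to the same SI base units, so it is a valid unit for entropy.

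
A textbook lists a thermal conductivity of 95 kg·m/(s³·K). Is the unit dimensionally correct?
Yes

thermal conductivity has SI base units: kg * m / (s^3 * K)
kg·m/(s³·K) reduces to the same SI base units, so it is a valid unit for thermal conductivity.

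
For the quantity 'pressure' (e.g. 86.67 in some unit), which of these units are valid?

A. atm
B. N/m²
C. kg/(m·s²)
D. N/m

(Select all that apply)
A, B, C

pressure has SI base units: kg / (m * s^2)

Checking each option against kg / (m * s^2):
  A. atm: ✓ matches
  B. N/m²: ✓ matches
  C. kg/(m·s²): ✓ matches
  D. N/m: ✗ does not match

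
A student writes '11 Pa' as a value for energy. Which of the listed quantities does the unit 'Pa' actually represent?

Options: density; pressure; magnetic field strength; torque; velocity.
pressure

energy should have units dimensionally equivalent to kg * m^2 / s^2 (e.g. J).
The given unit 'Pa' reduces to kg / (m * s^2). Of the listed options, that is the dimensionality of pressure.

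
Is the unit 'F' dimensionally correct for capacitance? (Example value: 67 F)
Yes

capacitance has SI base units: A^2 * s^4 / (kg * m^2)
F reduces to the same SI base units, so it is a valid unit for capacitance.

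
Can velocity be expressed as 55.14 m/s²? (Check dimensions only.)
No

velocity has SI base units: m / s
m/s² does NOT reduce to m / s; a valid unit for velocity would be e.g. m/s.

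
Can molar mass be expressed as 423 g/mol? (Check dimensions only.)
Yes

molar mass has SI base units: kg / mol
g/mol reduces to the same SI base units, so it is a valid unit for molar mass.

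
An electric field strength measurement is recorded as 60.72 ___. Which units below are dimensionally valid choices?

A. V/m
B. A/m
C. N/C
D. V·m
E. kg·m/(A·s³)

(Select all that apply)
A, C, E

electric field strength has SI base units: kg * m / (A * s^3)

Checking each option against kg * m / (A * s^3):
  A. V/m: ✓ matches
  B. A/m: ✗ does not match
  C. N/C: ✓ matches
  D. V·m: ✗ does not match
  E. kg·m/(A·s³): ✓ matches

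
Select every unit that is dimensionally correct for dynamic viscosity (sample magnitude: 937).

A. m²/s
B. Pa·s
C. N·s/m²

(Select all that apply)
B, C

dynamic viscosity has SI base units: kg / (m * s)

Checking each option against kg / (m * s):
  A. m²/s: ✗ does not match
  B. Pa·s: ✓ matches
  C. N·s/m²: ✓ matches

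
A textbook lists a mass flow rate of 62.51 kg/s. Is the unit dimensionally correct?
Yes

mass flow rate has SI base units: kg / s
kg/s reduces to the same SI base units, so it is a valid unit for mass flow rate.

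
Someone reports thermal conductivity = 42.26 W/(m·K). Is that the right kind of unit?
Yes

thermal conductivity has SI base units: kg * m / (s^3 * K)
W/(m·K) reduces to the same SI base units, so it is a valid unit for thermal conductivity.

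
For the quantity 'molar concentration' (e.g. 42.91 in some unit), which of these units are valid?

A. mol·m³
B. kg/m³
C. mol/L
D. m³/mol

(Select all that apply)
C

molar concentration has SI base units: mol / m^3

Checking each option against mol / m^3:
  A. mol·m³: ✗ does not match
  B. kg/m³: ✗ does not match
  C. mol/L: ✓ matches
  D. m³/mol: ✗ does not match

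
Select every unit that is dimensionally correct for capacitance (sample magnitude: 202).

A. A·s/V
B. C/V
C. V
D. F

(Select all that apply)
A, B, D

capacitance has SI base units: A^2 * s^4 / (kg * m^2)

Checking each option against A^2 * s^4 / (kg * m^2):
  A. A·s/V: ✓ matches
  B. C/V: ✓ matches
  C. V: ✗ does not match
  D. F: ✓ matches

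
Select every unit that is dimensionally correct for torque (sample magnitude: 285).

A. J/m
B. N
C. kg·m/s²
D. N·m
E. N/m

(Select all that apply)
D

torque has SI base units: kg * m^2 / s^2

Checking each option against kg * m^2 / s^2:
  A. J/m: ✗ does not match
  B. N: ✗ does not match
  C. kg·m/s²: ✗ does not match
  D. N·m: ✓ matches
  E. N/m: ✗ does not match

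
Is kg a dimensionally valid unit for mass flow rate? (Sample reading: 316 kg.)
No

mass flow rate has SI base units: kg / s
kg does NOT reduce to kg / s; a valid unit for mass flow rate would be e.g. kg/s.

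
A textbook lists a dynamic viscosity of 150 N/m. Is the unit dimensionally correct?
No

dynamic viscosity has SI base units: kg / (m * s)
N/m does NOT reduce to kg / (m * s); a valid unit for dynamic viscosity would be e.g. Pa·s.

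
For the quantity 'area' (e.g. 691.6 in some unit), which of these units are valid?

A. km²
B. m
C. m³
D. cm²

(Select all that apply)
A, D

area has SI base units: m^2

Checking each option against m^2:
  A. km²: ✓ matches
  B. m: ✗ does not match
  C. m³: ✗ does not match
  D. cm²: ✓ matches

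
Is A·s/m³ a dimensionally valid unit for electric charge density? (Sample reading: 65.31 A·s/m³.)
Yes

electric charge density has SI base units: A * s / m^3
A·s/m³ reduces to the same SI base units, so it is a valid unit for electric charge density.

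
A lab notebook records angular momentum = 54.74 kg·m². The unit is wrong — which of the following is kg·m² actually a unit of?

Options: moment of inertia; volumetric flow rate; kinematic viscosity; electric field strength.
moment of inertia

angular momentum should have units dimensionally equivalent to kg * m^2 / s (e.g. kg·m²/s).
The given unit 'kg·m²' reduces to kg * m^2. Of the listed options, that is the dimensionality of moment of inertia.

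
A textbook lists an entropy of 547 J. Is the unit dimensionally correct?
No

entropy has SI base units: kg * m^2 / (s^2 * K)
J does NOT reduce to kg * m^2 / (s^2 * K); a valid unit for entropy would be e.g. J/K.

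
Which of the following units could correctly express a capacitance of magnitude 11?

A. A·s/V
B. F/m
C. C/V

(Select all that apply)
A, C

capacitance has SI base units: A^2 * s^4 / (kg * m^2)

Checking each option against A^2 * s^4 / (kg * m^2):
  A. A·s/V: ✓ matches
  B. F/m: ✗ does not match
  C. C/V: ✓ matches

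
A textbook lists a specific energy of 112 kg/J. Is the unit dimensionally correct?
No

specific energy has SI base units: m^2 / s^2
kg/J does NOT reduce to m^2 / s^2; a valid unit for specific energy would be e.g. J/kg.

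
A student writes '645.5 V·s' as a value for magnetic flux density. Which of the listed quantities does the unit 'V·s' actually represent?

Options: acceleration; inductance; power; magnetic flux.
magnetic flux

magnetic flux density should have units dimensionally equivalent to kg / (A * s^2) (e.g. T).
The given unit 'V·s' reduces to kg * m^2 / (A * s^2). Of the listed options, that is the dimensionality of magnetic flux.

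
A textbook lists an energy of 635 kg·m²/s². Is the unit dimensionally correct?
Yes

energy has SI base units: kg * m^2 / s^2
kg·m²/s² reduces to the same SI base units, so it is a valid unit for energy.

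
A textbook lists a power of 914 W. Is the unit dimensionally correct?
Yes

power has SI base units: kg * m^2 / s^3
W reduces to the same SI base units, so it is a valid unit for power.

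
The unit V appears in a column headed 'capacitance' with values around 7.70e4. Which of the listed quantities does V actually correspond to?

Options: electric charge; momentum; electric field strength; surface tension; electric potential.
electric potential

capacitance should have units dimensionally equivalent to A^2 * s^4 / (kg * m^2) (e.g. F).
The given unit 'V' reduces to kg * m^2 / (A * s^3). Of the listed options, that is the dimensionality of electric potential.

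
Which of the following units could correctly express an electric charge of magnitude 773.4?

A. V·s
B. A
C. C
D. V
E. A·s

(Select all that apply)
C, E

electric charge has SI base units: A * s

Checking each option against A * s:
  A. V·s: ✗ does not match
  B. A: ✗ does not match
  C. C: ✓ matches
  D. V: ✗ does not match
  E. A·s: ✓ matches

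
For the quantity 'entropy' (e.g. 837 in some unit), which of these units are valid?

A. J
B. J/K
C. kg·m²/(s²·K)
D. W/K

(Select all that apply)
B, C

entropy has SI base units: kg * m^2 / (s^2 * K)

Checking each option against kg * m^2 / (s^2 * K):
  A. J: ✗ does not match
  B. J/K: ✓ matches
  C. kg·m²/(s²·K): ✓ matches
  D. W/K: ✗ does not match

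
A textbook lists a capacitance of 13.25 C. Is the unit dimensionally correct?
No

capacitance has SI base units: A^2 * s^4 / (kg * m^2)
C does NOT reduce to A^2 * s^4 / (kg * m^2); a valid unit for capacitance would be e.g. F.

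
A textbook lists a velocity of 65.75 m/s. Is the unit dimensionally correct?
Yes

velocity has SI base units: m / s
m/s reduces to the same SI base units, so it is a valid unit for velocity.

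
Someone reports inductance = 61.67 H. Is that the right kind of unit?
Yes

inductance has SI base units: kg * m^2 / (A^2 * s^2)
H reduces to the same SI base units, so it is a valid unit for inductance.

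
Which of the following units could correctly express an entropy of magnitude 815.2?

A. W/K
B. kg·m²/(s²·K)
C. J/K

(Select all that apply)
B, C

entropy has SI base units: kg * m^2 / (s^2 * K)

Checking each option against kg * m^2 / (s^2 * K):
  A. W/K: ✗ does not match
  B. kg·m²/(s²·K): ✓ matches
  C. J/K: ✓ matches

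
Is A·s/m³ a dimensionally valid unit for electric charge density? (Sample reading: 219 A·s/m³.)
Yes

electric charge density has SI base units: A * s / m^3
A·s/m³ reduces to the same SI base units, so it is a valid unit for electric charge density.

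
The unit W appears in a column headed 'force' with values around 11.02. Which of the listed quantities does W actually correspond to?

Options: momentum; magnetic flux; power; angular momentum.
power

force should have units dimensionally equivalent to kg * m / s^2 (e.g. N).
The given unit 'W' reduces to kg * m^2 / s^3. Of the listed options, that is the dimensionality of power.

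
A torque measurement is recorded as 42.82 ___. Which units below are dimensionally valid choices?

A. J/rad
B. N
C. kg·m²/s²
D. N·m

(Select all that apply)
A, C, D

torque has SI base units: kg * m^2 / s^2

Checking each option against kg * m^2 / s^2:
  A. J/rad: ✓ matches
  B. N: ✗ does not match
  C. kg·m²/s²: ✓ matches
  D. N·m: ✓ matches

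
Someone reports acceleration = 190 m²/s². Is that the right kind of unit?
No

acceleration has SI base units: m / s^2
m²/s² does NOT reduce to m / s^2; a valid unit for acceleration would be e.g. m/s².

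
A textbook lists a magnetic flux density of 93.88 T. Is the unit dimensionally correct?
Yes

magnetic flux density has SI base units: kg / (A * s^2)
T reduces to the same SI base units, so it is a valid unit for magnetic flux density.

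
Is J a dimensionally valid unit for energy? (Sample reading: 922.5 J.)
Yes

energy has SI base units: kg * m^2 / s^2
J reduces to the same SI base units, so it is a valid unit for energy.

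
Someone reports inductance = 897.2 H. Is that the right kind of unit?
Yes

inductance has SI base units: kg * m^2 / (A^2 * s^2)
H reduces to the same SI base units, so it is a valid unit for inductance.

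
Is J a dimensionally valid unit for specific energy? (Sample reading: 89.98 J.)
No

specific energy has SI base units: m^2 / s^2
J does NOT reduce to m^2 / s^2; a valid unit for specific energy would be e.g. J/kg.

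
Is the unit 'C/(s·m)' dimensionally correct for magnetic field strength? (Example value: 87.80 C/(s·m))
Yes

magnetic field strength has SI base units: A / m
C/(s·m) reduces to the same SI base units, so it is a valid unit for magnetic field strength.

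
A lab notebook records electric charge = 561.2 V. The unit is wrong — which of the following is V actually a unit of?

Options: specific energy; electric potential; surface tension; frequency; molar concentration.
electric potential

electric charge should have units dimensionally equivalent to A * s (e.g. C).
The given unit 'V' reduces to kg * m^2 / (A * s^3). Of the listed options, that is the dimensionality of electric potential.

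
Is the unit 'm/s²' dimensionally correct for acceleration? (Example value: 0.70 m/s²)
Yes

acceleration has SI base units: m / s^2
m/s² reduces to the same SI base units, so it is a valid unit for acceleration.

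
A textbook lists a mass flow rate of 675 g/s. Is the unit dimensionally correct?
Yes

mass flow rate has SI base units: kg / s
g/s reduces to the same SI base units, so it is a valid unit for mass flow rate.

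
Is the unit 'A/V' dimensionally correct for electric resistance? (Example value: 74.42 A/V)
No

electric resistance has SI base units: kg * m^2 / (A^2 * s^3)
A/V does NOT reduce to kg * m^2 / (A^2 * s^3); a valid unit for electric resistance would be e.g. Ω.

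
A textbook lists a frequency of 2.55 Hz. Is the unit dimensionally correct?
Yes

frequency has SI base units: 1 / s
Hz reduces to the same SI base units, so it is a valid unit for frequency.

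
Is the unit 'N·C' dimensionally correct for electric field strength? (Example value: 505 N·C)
No

electric field strength has SI base units: kg * m / (A * s^3)
N·C does NOT reduce to kg * m / (A * s^3); a valid unit for electric field strength would be e.g. V/m.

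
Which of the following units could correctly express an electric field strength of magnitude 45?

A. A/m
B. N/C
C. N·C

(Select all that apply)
B

electric field strength has SI base units: kg * m / (A * s^3)

Checking each option against kg * m / (A * s^3):
  A. A/m: ✗ does not match
  B. N/C: ✓ matches
  C. N·C: ✗ does not match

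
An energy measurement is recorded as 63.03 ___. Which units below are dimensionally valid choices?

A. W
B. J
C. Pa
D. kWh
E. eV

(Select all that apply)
B, D, E

energy has SI base units: kg * m^2 / s^2

Checking each option against kg * m^2 / s^2:
  A. W: ✗ does not match
  B. J: ✓ matches
  C. Pa: ✗ does not match
  D. kWh: ✓ matches
  E. eV: ✓ matches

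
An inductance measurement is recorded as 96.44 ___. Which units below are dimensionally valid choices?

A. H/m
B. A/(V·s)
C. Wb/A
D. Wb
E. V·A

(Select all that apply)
C

inductance has SI base units: kg * m^2 / (A^2 * s^2)

Checking each option against kg * m^2 / (A^2 * s^2):
  A. H/m: ✗ does not match
  B. A/(V·s): ✗ does not match
  C. Wb/A: ✓ matches
  D. Wb: ✗ does not match
  E. V·A: ✗ does not match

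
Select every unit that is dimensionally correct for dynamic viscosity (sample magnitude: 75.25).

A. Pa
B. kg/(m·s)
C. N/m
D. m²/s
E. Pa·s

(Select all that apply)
B, E

dynamic viscosity has SI base units: kg / (m * s)

Checking each option against kg / (m * s):
  A. Pa: ✗ does not match
  B. kg/(m·s): ✓ matches
  C. N/m: ✗ does not match
  D. m²/s: ✗ does not match
  E. Pa·s: ✓ matches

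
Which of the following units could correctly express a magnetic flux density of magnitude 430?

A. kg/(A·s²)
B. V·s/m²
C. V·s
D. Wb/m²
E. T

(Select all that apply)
A, B, D, E

magnetic flux density has SI base units: kg / (A * s^2)

Checking each option against kg / (A * s^2):
  A. kg/(A·s²): ✓ matches
  B. V·s/m²: ✓ matches
  C. V·s: ✗ does not match
  D. Wb/m²: ✓ matches
  E. T: ✓ matches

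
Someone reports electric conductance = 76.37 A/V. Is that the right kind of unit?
Yes

electric conductance has SI base units: A^2 * s^3 / (kg * m^2)
A/V reduces to the same SI base units, so it is a valid unit for electric conductance.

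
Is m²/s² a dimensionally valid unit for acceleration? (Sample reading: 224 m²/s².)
No

acceleration has SI base units: m / s^2
m²/s² does NOT reduce to m / s^2; a valid unit for acceleration would be e.g. m/s².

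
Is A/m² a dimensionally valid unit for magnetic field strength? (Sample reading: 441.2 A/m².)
No

magnetic field strength has SI base units: A / m
A/m² does NOT reduce to A / m; a valid unit for magnetic field strength would be e.g. A/m.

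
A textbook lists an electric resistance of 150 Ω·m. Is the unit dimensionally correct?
No

electric resistance has SI base units: kg * m^2 / (A^2 * s^3)
Ω·m does NOT reduce to kg * m^2 / (A^2 * s^3); a valid unit for electric resistance would be e.g. Ω.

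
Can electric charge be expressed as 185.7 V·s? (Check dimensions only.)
No

electric charge has SI base units: A * s
V·s does NOT reduce to A * s; a valid unit for electric charge would be e.g. C.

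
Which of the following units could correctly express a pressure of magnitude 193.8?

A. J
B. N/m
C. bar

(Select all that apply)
C

pressure has SI base units: kg / (m * s^2)

Checking each option against kg / (m * s^2):
  A. J: ✗ does not match
  B. N/m: ✗ does not match
  C. bar: ✓ matches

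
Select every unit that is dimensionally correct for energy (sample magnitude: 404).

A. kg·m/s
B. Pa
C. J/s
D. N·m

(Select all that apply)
D

energy has SI base units: kg * m^2 / s^2

Checking each option against kg * m^2 / s^2:
  A. kg·m/s: ✗ does not match
  B. Pa: ✗ does not match
  C. J/s: ✗ does not match
  D. N·m: ✓ matches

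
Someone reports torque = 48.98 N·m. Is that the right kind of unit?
Yes

torque has SI base units: kg * m^2 / s^2
N·m reduces to the same SI base units, so it is a valid unit for torque.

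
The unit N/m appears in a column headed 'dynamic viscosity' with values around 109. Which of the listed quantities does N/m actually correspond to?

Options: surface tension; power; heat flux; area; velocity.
surface tension

dynamic viscosity should have units dimensionally equivalent to kg / (m * s) (e.g. Pa·s).
The given unit 'N/m' reduces to kg / s^2. Of the listed options, that is the dimensionality of surface tension.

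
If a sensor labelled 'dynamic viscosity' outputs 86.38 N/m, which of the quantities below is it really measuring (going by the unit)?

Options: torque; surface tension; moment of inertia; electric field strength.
surface tension

dynamic viscosity should have units dimensionally equivalent to kg / (m * s) (e.g. Pa·s).
The given unit 'N/m' reduces to kg / s^2. Of the listed options, that is the dimensionality of surface tension.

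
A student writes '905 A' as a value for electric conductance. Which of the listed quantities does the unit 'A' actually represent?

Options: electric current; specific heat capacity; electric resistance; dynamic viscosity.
electric current

electric conductance should have units dimensionally equivalent to A^2 * s^3 / (kg * m^2) (e.g. S).
The given unit 'A' reduces to A. Of the listed options, that is the dimensionality of electric current.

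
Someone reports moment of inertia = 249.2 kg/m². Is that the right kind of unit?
No

moment of inertia has SI base units: kg * m^2
kg/m² does NOT reduce to kg * m^2; a valid unit for moment of inertia would be e.g. kg·m².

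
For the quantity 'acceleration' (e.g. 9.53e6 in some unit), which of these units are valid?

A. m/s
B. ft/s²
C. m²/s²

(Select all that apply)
B

acceleration has SI base units: m / s^2

Checking each option against m / s^2:
  A. m/s: ✗ does not match
  B. ft/s²: ✓ matches
  C. m²/s²: ✗ does not match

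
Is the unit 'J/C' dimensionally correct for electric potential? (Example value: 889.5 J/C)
Yes

electric potential has SI base units: kg * m^2 / (A * s^3)
J/C reduces to the same SI base units, so it is a valid unit for electric potential.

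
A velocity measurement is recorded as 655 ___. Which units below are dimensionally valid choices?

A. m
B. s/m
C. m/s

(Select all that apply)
C

velocity has SI base units: m / s

Checking each option against m / s:
  A. m: ✗ does not match
  B. s/m: ✗ does not match
  C. m/s: ✓ matches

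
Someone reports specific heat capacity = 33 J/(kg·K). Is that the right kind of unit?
Yes

specific heat capacity has SI base units: m^2 / (s^2 * K)
J/(kg·K) reduces to the same SI base units, so it is a valid unit for specific heat capacity.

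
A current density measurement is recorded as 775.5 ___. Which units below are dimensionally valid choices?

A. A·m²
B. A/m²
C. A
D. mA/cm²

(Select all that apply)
B, D

current density has SI base units: A / m^2

Checking each option against A / m^2:
  A. A·m²: ✗ does not match
  B. A/m²: ✓ matches
  C. A: ✗ does not match
  D. mA/cm²: ✓ matches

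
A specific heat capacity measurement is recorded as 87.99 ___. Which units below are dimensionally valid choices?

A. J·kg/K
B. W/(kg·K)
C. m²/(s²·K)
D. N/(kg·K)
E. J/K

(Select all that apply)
C

specific heat capacity has SI base units: m^2 / (s^2 * K)

Checking each option against m^2 / (s^2 * K):
  A. J·kg/K: ✗ does not match
  B. W/(kg·K): ✗ does not match
  C. m²/(s²·K): ✓ matches
  D. N/(kg·K): ✗ does not match
  E. J/K: ✗ does not match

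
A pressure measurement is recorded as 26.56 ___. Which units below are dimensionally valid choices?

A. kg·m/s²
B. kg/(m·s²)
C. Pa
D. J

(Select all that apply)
B, C

pressure has SI base units: kg / (m * s^2)

Checking each option against kg / (m * s^2):
  A. kg·m/s²: ✗ does not match
  B. kg/(m·s²): ✓ matches
  C. Pa: ✓ matches
  D. J: ✗ does not match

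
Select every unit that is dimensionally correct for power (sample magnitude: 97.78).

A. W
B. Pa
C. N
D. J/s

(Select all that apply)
A, D

power has SI base units: kg * m^2 / s^3

Checking each option against kg * m^2 / s^3:
  A. W: ✓ matches
  B. Pa: ✗ does not match
  C. N: ✗ does not match
  D. J/s: ✓ matches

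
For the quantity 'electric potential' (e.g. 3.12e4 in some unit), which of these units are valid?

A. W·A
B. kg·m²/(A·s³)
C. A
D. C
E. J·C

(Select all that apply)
B

electric potential has SI base units: kg * m^2 / (A * s^3)

Checking each option against kg * m^2 / (A * s^3):
  A. W·A: ✗ does not match
  B. kg·m²/(A·s³): ✓ matches
  C. A: ✗ does not match
  D. C: ✗ does not match
  E. J·C: ✗ does not match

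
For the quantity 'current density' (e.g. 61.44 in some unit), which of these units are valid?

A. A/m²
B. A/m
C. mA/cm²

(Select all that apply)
A, C

current density has SI base units: A / m^2

Checking each option against A / m^2:
  A. A/m²: ✓ matches
  B. A/m: ✗ does not match
  C. mA/cm²: ✓ matches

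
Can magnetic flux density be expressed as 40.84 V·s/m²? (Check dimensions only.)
Yes

magnetic flux density has SI base units: kg / (A * s^2)
V·s/m² reduces to the same SI base units, so it is a valid unit for magnetic flux density.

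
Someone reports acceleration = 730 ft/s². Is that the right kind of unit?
Yes

acceleration has SI base units: m / s^2
ft/s² reduces to the same SI base units, so it is a valid unit for acceleration.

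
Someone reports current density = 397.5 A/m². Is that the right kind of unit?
Yes

current density has SI base units: A / m^2
A/m² reduces to the same SI base units, so it is a valid unit for current density.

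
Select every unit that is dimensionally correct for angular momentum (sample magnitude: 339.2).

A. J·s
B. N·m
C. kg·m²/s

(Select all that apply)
A, C

angular momentum has SI base units: kg * m^2 / s

Checking each option against kg * m^2 / s:
  A. J·s: ✓ matches
  B. N·m: ✗ does not match
  C. kg·m²/s: ✓ matches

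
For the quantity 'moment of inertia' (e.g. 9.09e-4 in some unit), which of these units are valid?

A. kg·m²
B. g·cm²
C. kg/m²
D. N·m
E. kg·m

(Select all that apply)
A, B

moment of inertia has SI base units: kg * m^2

Checking each option against kg * m^2:
  A. kg·m²: ✓ matches
  B. g·cm²: ✓ matches
  C. kg/m²: ✗ does not match
  D. N·m: ✗ does not match
  E. kg·m: ✗ does not match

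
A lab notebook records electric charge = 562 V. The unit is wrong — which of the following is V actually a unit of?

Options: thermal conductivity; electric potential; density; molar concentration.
electric potential

electric charge should have units dimensionally equivalent to A * s (e.g. C).
The given unit 'V' reduces to kg * m^2 / (A * s^3). Of the listed options, that is the dimensionality of electric potential.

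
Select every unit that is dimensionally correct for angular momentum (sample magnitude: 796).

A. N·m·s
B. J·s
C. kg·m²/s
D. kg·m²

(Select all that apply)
A, B, C

angular momentum has SI base units: kg * m^2 / s

Checking each option against kg * m^2 / s:
  A. N·m·s: ✓ matches
  B. J·s: ✓ matches
  C. kg·m²/s: ✓ matches
  D. kg·m²: ✗ does not match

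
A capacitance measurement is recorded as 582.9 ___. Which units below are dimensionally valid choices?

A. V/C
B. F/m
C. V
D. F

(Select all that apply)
D

capacitance has SI base units: A^2 * s^4 / (kg * m^2)

Checking each option against A^2 * s^4 / (kg * m^2):
  A. V/C: ✗ does not match
  B. F/m: ✗ does not match
  C. V: ✗ does not match
  D. F: ✓ matches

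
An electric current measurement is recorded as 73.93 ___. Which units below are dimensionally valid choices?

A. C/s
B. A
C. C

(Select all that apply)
A, B

electric current has SI base units: A

Checking each option against A:
  A. C/s: ✓ matches
  B. A: ✓ matches
  C. C: ✗ does not match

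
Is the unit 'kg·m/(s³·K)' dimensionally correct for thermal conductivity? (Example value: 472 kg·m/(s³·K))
Yes

thermal conductivity has SI base units: kg * m / (s^3 * K)
kg·m/(s³·K) reduces to the same SI base units, so it is a valid unit for thermal conductivity.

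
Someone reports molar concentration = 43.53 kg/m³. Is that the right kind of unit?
No

molar concentration has SI base units: mol / m^3
kg/m³ does NOT reduce to mol / m^3; a valid unit for molar concentration would be e.g. mol/m³.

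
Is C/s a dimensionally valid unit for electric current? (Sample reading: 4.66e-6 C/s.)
Yes

electric current has SI base units: A
C/s reduces to the same SI base units, so it is a valid unit for electric current.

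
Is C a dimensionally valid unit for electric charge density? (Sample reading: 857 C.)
No

electric charge density has SI base units: A * s / m^3
C does NOT reduce to A * s / m^3; a valid unit for electric charge density would be e.g. C/m³.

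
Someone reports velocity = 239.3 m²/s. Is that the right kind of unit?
No

velocity has SI base units: m / s
m²/s does NOT reduce to m / s; a valid unit for velocity would be e.g. m/s.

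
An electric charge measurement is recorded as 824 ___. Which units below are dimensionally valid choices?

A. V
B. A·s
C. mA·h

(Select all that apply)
B, C

electric charge has SI base units: A * s

Checking each option against A * s:
  A. V: ✗ does not match
  B. A·s: ✓ matches
  C. mA·h: ✓ matches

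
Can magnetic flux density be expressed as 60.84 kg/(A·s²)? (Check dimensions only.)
Yes

magnetic flux density has SI base units: kg / (A * s^2)
kg/(A·s²) reduces to the same SI base units, so it is a valid unit for magnetic flux density.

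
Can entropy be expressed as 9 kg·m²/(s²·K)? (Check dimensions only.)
Yes

entropy has SI base units: kg * m^2 / (s^2 * K)
kg·m²/(s²·K) reduces to the same SI base units, so it is a valid unit for entropy.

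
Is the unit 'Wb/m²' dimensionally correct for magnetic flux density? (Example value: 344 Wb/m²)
Yes

magnetic flux density has SI base units: kg / (A * s^2)
Wb/m² reduces to the same SI base units, so it is a valid unit for magnetic flux density.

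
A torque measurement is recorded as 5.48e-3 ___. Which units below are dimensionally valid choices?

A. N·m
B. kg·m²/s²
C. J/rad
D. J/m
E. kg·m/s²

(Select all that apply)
A, B, C

torque has SI base units: kg * m^2 / s^2

Checking each option against kg * m^2 / s^2:
  A. N·m: ✓ matches
  B. kg·m²/s²: ✓ matches
  C. J/rad: ✓ matches
  D. J/m: ✗ does not match
  E. kg·m/s²: ✗ does not match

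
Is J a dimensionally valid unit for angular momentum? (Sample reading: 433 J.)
No

angular momentum has SI base units: kg * m^2 / s
J does NOT reduce to kg * m^2 / s; a valid unit for angular momentum would be e.g. kg·m²/s.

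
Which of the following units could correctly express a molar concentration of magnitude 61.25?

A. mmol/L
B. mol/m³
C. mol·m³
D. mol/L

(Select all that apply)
A, B, D

molar concentration has SI base units: mol / m^3

Checking each option against mol / m^3:
  A. mmol/L: ✓ matches
  B. mol/m³: ✓ matches
  C. mol·m³: ✗ does not match
  D. mol/L: ✓ matches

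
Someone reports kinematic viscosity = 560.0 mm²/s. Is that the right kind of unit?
Yes

kinematic viscosity has SI base units: m^2 / s
mm²/s reduces to the same SI base units, so it is a valid unit for kinematic viscosity.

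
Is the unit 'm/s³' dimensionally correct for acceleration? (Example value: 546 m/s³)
No

acceleration has SI base units: m / s^2
m/s³ does NOT reduce to m / s^2; a valid unit for acceleration would be e.g. m/s².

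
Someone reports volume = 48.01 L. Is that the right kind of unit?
Yes

volume has SI base units: m^3
L reduces to the same SI base units, so it is a valid unit for volume.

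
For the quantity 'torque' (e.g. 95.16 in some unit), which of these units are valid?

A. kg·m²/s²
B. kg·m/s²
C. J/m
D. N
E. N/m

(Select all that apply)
A

torque has SI base units: kg * m^2 / s^2

Checking each option against kg * m^2 / s^2:
  A. kg·m²/s²: ✓ matches
  B. kg·m/s²: ✗ does not match
  C. J/m: ✗ does not match
  D. N: ✗ does not match
  E. N/m: ✗ does not match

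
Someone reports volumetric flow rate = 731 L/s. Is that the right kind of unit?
Yes

volumetric flow rate has SI base units: m^3 / s
L/s reduces to the same SI base units, so it is a valid unit for volumetric flow rate.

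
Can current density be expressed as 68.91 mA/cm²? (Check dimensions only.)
Yes

current density has SI base units: A / m^2
mA/cm² reduces to the same SI base units, so it is a valid unit for current density.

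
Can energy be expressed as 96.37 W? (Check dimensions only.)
No

energy has SI base units: kg * m^2 / s^2
W does NOT reduce to kg * m^2 / s^2; a valid unit for energy would be e.g. J.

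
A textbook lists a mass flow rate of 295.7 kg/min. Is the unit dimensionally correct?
Yes

mass flow rate has SI base units: kg / s
kg/min reduces to the same SI base units, so it is a valid unit for mass flow rate.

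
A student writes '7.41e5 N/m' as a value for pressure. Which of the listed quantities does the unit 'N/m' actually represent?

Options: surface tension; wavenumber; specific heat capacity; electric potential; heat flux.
surface tension

pressure should have units dimensionally equivalent to kg / (m * s^2) (e.g. Pa).
The given unit 'N/m' reduces to kg / s^2. Of the listed options, that is the dimensionality of surface tension.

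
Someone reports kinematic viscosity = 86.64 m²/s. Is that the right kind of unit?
Yes

kinematic viscosity has SI base units: m^2 / s
m²/s reduces to the same SI base units, so it is a valid unit for kinematic viscosity.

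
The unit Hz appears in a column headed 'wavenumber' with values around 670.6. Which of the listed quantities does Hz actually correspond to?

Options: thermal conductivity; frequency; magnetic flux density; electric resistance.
frequency

wavenumber should have units dimensionally equivalent to 1 / m (e.g. 1/m).
The given unit 'Hz' reduces to 1 / s. Of the listed options, that is the dimensionality of frequency.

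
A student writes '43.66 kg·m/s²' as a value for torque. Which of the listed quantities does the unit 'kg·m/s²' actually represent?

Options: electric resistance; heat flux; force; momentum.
force

torque should have units dimensionally equivalent to kg * m^2 / s^2 (e.g. N·m).
The given unit 'kg·m/s²' reduces to kg * m / s^2. Of the listed options, that is the dimensionality of force.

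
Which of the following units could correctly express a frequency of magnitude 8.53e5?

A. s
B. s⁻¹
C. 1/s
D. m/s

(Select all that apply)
B, C

frequency has SI base units: 1 / s

Checking each option against 1 / s:
  A. s: ✗ does not match
  B. s⁻¹: ✓ matches
  C. 1/s: ✓ matches
  D. m/s: ✗ does not match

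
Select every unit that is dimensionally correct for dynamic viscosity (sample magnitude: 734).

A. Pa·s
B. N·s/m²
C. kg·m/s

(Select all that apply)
A, B

dynamic viscosity has SI base units: kg / (m * s)

Checking each option against kg / (m * s):
  A. Pa·s: ✓ matches
  B. N·s/m²: ✓ matches
  C. kg·m/s: ✗ does not match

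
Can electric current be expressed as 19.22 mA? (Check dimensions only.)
Yes

electric current has SI base units: A
mA reduces to the same SI base units, so it is a valid unit for electric current.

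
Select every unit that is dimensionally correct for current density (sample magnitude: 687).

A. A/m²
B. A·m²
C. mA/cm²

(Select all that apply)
A, C

current density has SI base units: A / m^2

Checking each option against A / m^2:
  A. A/m²: ✓ matches
  B. A·m²: ✗ does not match
  C. mA/cm²: ✓ matches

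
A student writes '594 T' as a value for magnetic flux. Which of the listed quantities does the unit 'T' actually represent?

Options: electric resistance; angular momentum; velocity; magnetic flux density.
magnetic flux density

magnetic flux should have units dimensionally equivalent to kg * m^2 / (A * s^2) (e.g. Wb).
The given unit 'T' reduces to kg / (A * s^2). Of the listed options, that is the dimensionality of magnetic flux density.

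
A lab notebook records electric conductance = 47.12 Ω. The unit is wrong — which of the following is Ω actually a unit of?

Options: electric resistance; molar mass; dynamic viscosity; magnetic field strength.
electric resistance

electric conductance should have units dimensionally equivalent to A^2 * s^3 / (kg * m^2) (e.g. S).
The given unit 'Ω' reduces to kg * m^2 / (A^2 * s^3). Of the listed options, that is the dimensionality of electric resistance.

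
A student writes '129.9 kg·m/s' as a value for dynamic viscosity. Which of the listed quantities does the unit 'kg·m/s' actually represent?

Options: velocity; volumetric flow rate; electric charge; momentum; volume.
momentum

dynamic viscosity should have units dimensionally equivalent to kg / (m * s) (e.g. Pa·s).
The given unit 'kg·m/s' reduces to kg * m / s. Of the listed options, that is the dimensionality of momentum.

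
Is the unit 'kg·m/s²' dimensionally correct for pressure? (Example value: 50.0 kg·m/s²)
No

pressure has SI base units: kg / (m * s^2)
kg·m/s² does NOT reduce to kg / (m * s^2); a valid unit for pressure would be e.g. Pa.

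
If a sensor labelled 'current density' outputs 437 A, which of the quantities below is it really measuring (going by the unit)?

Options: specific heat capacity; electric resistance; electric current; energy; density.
electric current

current density should have units dimensionally equivalent to A / m^2 (e.g. A/m²).
The given unit 'A' reduces to A. Of the listed options, that is the dimensionality of electric current.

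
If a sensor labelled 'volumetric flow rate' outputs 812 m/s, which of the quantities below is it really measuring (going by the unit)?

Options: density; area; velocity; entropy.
velocity

volumetric flow rate should have units dimensionally equivalent to m^3 / s (e.g. m³/s).
The given unit 'm/s' reduces to m / s. Of the listed options, that is the dimensionality of velocity.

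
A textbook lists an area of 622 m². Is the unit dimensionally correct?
Yes

area has SI base units: m^2
m² reduces to the same SI base units, so it is a valid unit for area.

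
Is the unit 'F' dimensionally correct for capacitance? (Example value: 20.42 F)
Yes

capacitance has SI base units: A^2 * s^4 / (kg * m^2)
F reduces to the same SI base units, so it is a valid unit for capacitance.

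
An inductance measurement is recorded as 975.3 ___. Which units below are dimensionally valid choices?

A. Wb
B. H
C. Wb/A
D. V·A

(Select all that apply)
B, C

inductance has SI base units: kg * m^2 / (A^2 * s^2)

Checking each option against kg * m^2 / (A^2 * s^2):
  A. Wb: ✗ does not match
  B. H: ✓ matches
  C. Wb/A: ✓ matches
  D. V·A: ✗ does not match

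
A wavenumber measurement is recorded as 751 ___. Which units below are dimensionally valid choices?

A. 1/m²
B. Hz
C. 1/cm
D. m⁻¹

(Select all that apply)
C, D

wavenumber has SI base units: 1 / m

Checking each option against 1 / m:
  A. 1/m²: ✗ does not match
  B. Hz: ✗ does not match
  C. 1/cm: ✓ matches
  D. m⁻¹: ✓ matches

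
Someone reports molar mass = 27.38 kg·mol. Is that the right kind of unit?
No

molar mass has SI base units: kg / mol
kg·mol does NOT reduce to kg / mol; a valid unit for molar mass would be e.g. kg/mol.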